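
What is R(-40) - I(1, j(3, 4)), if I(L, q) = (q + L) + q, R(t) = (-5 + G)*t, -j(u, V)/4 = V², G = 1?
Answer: 287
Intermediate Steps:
j(u, V) = -4*V²
R(t) = -4*t (R(t) = (-5 + 1)*t = -4*t)
I(L, q) = L + 2*q (I(L, q) = (L + q) + q = L + 2*q)
R(-40) - I(1, j(3, 4)) = -4*(-40) - (1 + 2*(-4*4²)) = 160 - (1 + 2*(-4*16)) = 160 - (1 + 2*(-64)) = 160 - (1 - 128) = 160 - 1*(-127) = 160 + 127 = 287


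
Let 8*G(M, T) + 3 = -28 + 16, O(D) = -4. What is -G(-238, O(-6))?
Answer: 15/8 ≈ 1.8750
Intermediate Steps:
G(M, T) = -15/8 (G(M, T) = -3/8 + (-28 + 16)/8 = -3/8 + (⅛)*(-12) = -3/8 - 3/2 = -15/8)
-G(-238, O(-6)) = -1*(-15/8) = 15/8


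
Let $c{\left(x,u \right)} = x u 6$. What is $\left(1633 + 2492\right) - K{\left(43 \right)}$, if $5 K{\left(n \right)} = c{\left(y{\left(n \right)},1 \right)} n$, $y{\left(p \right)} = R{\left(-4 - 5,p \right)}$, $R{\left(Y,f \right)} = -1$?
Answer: $\frac{20883}{5} \approx 4176.6$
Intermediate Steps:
$y{\left(p \right)} = -1$
$c{\left(x,u \right)} = 6 u x$ ($c{\left(x,u \right)} = u x 6 = 6 u x$)
$K{\left(n \right)} = - \frac{6 n}{5}$ ($K{\left(n \right)} = \frac{6 \cdot 1 \left(-1\right) n}{5} = \frac{\left(-6\right) n}{5} = - \frac{6 n}{5}$)
$\left(1633 + 2492\right) - K{\left(43 \right)} = \left(1633 + 2492\right) - \left(- \frac{6}{5}\right) 43 = 4125 - - \frac{258}{5} = 4125 + \frac{258}{5} = \frac{20883}{5}$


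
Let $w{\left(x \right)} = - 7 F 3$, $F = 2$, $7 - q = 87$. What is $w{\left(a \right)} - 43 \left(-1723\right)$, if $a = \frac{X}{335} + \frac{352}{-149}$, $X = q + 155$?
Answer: $74047$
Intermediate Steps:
$q = -80$ ($q = 7 - 87 = -80$)
$X = 75$ ($X = -80 + 155 = 75$)
$a = - \frac{21349}{9983}$ ($a = \frac{75}{335} + \frac{352}{-149} = 75 \cdot \frac{1}{335} + 352 \left(- \frac{1}{149}\right) = \frac{15}{67} - \frac{352}{149} = - \frac{21349}{9983} \approx -2.1385$)
$w{\left(x \right)} = -42$ ($w{\left(x \right)} = \left(-7\right) 2 \cdot 3 = \left(-14\right) 3 = -42$)
$w{\left(a \right)} - 43 \left(-1723\right) = -42 - 43 \left(-1723\right) = -42 - -74089 = -42 + 74089 = 74047$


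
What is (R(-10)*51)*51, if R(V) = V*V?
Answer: 260100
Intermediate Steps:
R(V) = V²
(R(-10)*51)*51 = ((-10)²*51)*51 = (100*51)*51 = 5100*51 = 260100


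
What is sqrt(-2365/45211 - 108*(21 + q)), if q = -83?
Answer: sqrt(13686748228601)/45211 ≈ 81.829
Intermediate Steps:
sqrt(-2365/45211 - 108*(21 + q)) = sqrt(-2365/45211 - 108*(21 - 83)) = sqrt(-2365*1/45211 - 108*(-62)) = sqrt(-2365/45211 + 6696) = sqrt(302730491/45211) = sqrt(13686748228601)/45211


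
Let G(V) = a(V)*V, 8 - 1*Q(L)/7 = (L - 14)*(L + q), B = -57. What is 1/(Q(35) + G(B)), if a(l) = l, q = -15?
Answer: 1/365 ≈ 0.0027397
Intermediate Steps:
Q(L) = 56 - 7*(-15 + L)*(-14 + L) (Q(L) = 56 - 7*(L - 14)*(L - 15) = 56 - 7*(-14 + L)*(-15 + L) = 56 - 7*(-15 + L)*(-14 + L))
G(V) = V**2 (G(V) = V*V = V**2)
1/(Q(35) + G(B)) = 1/((-1414 - 7*35**2 + 203*35) + (-57)**2) = 1/((-1414 - 7*1225 + 7105) + 3249) = 1/((-1414 - 8575 + 7105) + 3249) = 1/(-2884 + 3249) = 1/365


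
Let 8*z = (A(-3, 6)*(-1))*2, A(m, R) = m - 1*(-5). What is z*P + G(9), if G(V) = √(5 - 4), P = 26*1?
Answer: -12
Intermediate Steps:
A(m, R) = 5 + m (A(m, R) = m + 5 = 5 + m)
P = 26
z = -½ (z = (((5 - 3)*(-1))*2)/8 = ((2*(-1))*2)/8 = (-2*2)/8 = (⅛)*(-4) = -½ ≈ -0.50000)
G(V) = 1 (G(V) = √1 = 1)
z*P + G(9) = -½*26 + 1 = -13 + 1 = -12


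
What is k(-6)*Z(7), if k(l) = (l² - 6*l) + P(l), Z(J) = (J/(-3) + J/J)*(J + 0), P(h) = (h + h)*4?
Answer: -224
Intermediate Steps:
P(h) = 8*h (P(h) = (2*h)*4 = 8*h)
Z(J) = J*(1 - J/3) (Z(J) = (J*(-⅓) + 1)*J = (-J/3 + 1)*J = (1 - J/3)*J = J*(1 - J/3))
k(l) = l² + 2*l (k(l) = (l² - 6*l) + 8*l = l² + 2*l)
k(-6)*Z(7) = (-6*(2 - 6))*((⅓)*7*(3 - 1*7)) = (-6*(-4))*((⅓)*7*(3 - 7)) = 24*((⅓)*7*(-4)) = 24*(-28/3) = -224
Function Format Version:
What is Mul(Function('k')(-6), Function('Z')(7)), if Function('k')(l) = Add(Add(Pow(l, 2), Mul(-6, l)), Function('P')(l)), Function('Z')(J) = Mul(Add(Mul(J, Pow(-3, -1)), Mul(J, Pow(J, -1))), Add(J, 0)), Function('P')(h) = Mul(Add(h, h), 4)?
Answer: -224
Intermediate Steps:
Function('P')(h) = Mul(8, h) (Function('P')(h) = Mul(Mul(2, h), 4) = Mul(8, h))
Function('Z')(J) = Mul(J, Add(1, Mul(Rational(-1, 3), J))) (Function('Z')(J) = Mul(Add(Mul(J, Rational(-1, 3)), 1), J) = Mul(Add(Mul(Rational(-1, 3), J), 1), J) = Mul(Add(1, Mul(Rational(-1, 3), J)), J) = Mul(J, Add(1, Mul(Rational(-1, 3), J))))
Function('k')(l) = Add(Pow(l, 2), Mul(2, l)) (Function('k')(l) = Add(Add(Pow(l, 2), Mul(-6, l)), Mul(8, l)) = Add(Pow(l, 2), Mul(2, l)))
Mul(Function('k')(-6), Function('Z')(7)) = Mul(Mul(-6, Add(2, -6)), Mul(Rational(1, 3), 7, Add(3, Mul(-1, 7)))) = Mul(Mul(-6, -4), Mul(Rational(1, 3), 7, Add(3, -7))) = Mul(24, Mul(Rational(1, 3), 7, -4)) = Mul(24, Rational(-28, 3)) = -224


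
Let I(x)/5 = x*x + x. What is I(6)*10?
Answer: 2100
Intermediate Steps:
I(x) = 5*x + 5*x² (I(x) = 5*(x*x + x) = 5*(x² + x) = 5*(x + x²) = 5*x + 5*x²)
I(6)*10 = (5*6*(1 + 6))*10 = (5*6*7)*10 = 210*10 = 2100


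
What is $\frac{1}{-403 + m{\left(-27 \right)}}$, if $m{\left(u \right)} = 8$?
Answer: $- \frac{1}{395} \approx -0.0025316$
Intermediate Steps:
$\frac{1}{-403 + m{\left(-27 \right)}} = \frac{1}{-403 + 8} = \frac{1}{-395} = - \frac{1}{395}$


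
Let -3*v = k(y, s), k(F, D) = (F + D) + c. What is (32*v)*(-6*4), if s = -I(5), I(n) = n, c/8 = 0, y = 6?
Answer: 256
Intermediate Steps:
c = 0 (c = 8*0 = 0)
s = -5 (s = -1*5 = -5)
k(F, D) = D + F (k(F, D) = (F + D) + 0 = (D + F) + 0 = D + F)
v = -⅓ (v = -(-5 + 6)/3 = -⅓*1 = -⅓ ≈ -0.33333)
(32*v)*(-6*4) = (32*(-⅓))*(-6*4) = -32/3*(-24) = 256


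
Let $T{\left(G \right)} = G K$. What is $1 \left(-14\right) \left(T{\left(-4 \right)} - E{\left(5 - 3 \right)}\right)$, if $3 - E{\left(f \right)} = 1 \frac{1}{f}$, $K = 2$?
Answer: $147$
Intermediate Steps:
$E{\left(f \right)} = 3 - \frac{1}{f}$ ($E{\left(f \right)} = 3 - 1 \frac{1}{f} = 3 - \frac{1}{f}$)
$T{\left(G \right)} = 2 G$ ($T{\left(G \right)} = G 2 = 2 G$)
$1 \left(-14\right) \left(T{\left(-4 \right)} - E{\left(5 - 3 \right)}\right) = 1 \left(-14\right) \left(2 \left(-4\right) - \left(3 - \frac{1}{5 - 3}\right)\right) = - 14 \left(-8 - \left(3 - \frac{1}{2}\right)\right) = - 14 \left(-8 - \frac{5}{2}\right) = \left(-14\right) \left(- \frac{21}{2}\right) = 147$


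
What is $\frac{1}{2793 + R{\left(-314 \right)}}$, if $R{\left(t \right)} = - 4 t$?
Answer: $\frac{1}{4049} \approx 0.00024697$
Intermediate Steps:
$\frac{1}{2793 + R{\left(-314 \right)}} = \frac{1}{2793 - -1256} = \frac{1}{2793 + 1256} = \frac{1}{4049}$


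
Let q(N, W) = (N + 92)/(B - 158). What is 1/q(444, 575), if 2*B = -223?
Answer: -539/1072 ≈ -0.50280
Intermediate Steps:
B = -223/2 (B = (1/2)*(-223) = -223/2 ≈ -111.50)
q(N, W) = -184/539 - 2*N/539 (q(N, W) = (N + 92)/(-223/2 - 158) = (92 + N)/(-539/2) = (92 + N)*(-2/539) = -184/539 - 2*N/539)
1/q(444, 575) = 1/(-184/539 - 2/539*444) = 1/(-184/539 - 888/539) = 1/(-1072/539) = -539/1072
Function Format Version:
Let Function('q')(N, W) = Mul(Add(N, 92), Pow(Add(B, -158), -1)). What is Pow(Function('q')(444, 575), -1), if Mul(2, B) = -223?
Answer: Rational(-539, 1072) ≈ -0.50280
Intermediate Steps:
B = Rational(-223, 2) (B = Mul(Rational(1, 2), -223) = Rational(-223, 2) ≈ -111.50)
Function('q')(N, W) = Add(Rational(-184, 539), Mul(Rational(-2, 539), N)) (Function('q')(N, W) = Mul(Add(N, 92), Pow(Add(Rational(-223, 2), -158), -1)) = Mul(Add(92, N), Pow(Rational(-539, 2), -1)) = Mul(Add(92, N), Rational(-2, 539)) = Add(Rational(-184, 539), Mul(Rational(-2, 539), N)))
Pow(Function('q')(444, 575), -1) = Pow(Add(Rational(-184, 539), Mul(Rational(-2, 539), 444)), -1) = Pow(Add(Rational(-184, 539), Rational(-888, 539)), -1) = Pow(Rational(-1072, 539), -1) = Rational(-539, 1072)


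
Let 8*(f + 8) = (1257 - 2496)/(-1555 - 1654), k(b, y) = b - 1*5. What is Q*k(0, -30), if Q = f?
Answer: 1020685/25672 ≈ 39.759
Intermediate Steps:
k(b, y) = -5 + b (k(b, y) = b - 5 = -5 + b)
f = -204137/25672 (f = -8 + ((1257 - 2496)/(-1555 - 1654))/8 = -8 + (-1239/(-3209))/8 = -8 + (-1239*(-1/3209))/8 = -8 + (⅛)*(1239/3209) = -8 + 1239/25672 = -204137/25672 ≈ -7.9517)
Q = -204137/25672 ≈ -7.9517
Q*k(0, -30) = -204137*(-5 + 0)/25672 = -204137/25672*(-5) = 1020685/25672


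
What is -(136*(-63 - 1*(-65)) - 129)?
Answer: -143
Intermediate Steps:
-(136*(-63 - 1*(-65)) - 129) = -(136*(-63 + 65) - 129) = -(136*2 - 129) = -(272 - 129) = -1*143 = -143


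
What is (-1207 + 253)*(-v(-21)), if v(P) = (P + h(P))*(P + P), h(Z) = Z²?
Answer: -16828560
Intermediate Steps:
v(P) = 2*P*(P + P²) (v(P) = (P + P²)*(P + P) = (P + P²)*(2*P) = 2*P*(P + P²))
(-1207 + 253)*(-v(-21)) = (-1207 + 253)*(-2*(-21)²*(1 - 21)) = -(-954)*2*441*(-20) = -(-954)*(-17640) = -954*17640 = -16828560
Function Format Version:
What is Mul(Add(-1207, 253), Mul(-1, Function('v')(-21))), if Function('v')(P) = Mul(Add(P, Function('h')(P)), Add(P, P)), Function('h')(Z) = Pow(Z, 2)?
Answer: -16828560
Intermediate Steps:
Function('v')(P) = Mul(2, P, Add(P, Pow(P, 2))) (Function('v')(P) = Mul(Add(P, Pow(P, 2)), Add(P, P)) = Mul(Add(P, Pow(P, 2)), Mul(2, P)) = Mul(2, P, Add(P, Pow(P, 2))))
Mul(Add(-1207, 253), Mul(-1, Function('v')(-21))) = Mul(Add(-1207, 253), Mul(-1, Mul(2, Pow(-21, 2), Add(1, -21)))) = Mul(-954, Mul(-1, Mul(2, 441, -20))) = Mul(-954, Mul(-1, -17640)) = Mul(-954, 17640) = -16828560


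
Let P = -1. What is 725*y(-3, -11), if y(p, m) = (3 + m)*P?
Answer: 5800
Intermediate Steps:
y(p, m) = -3 - m (y(p, m) = (3 + m)*(-1) = -3 - m)
725*y(-3, -11) = 725*(-3 - 1*(-11)) = 725*(-3 + 11) = 725*8 = 5800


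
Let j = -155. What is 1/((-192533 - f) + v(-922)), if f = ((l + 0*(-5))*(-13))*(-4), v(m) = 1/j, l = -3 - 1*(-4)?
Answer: -155/29850676 ≈ -5.1925e-6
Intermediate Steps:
l = 1 (l = -3 + 4 = 1)
v(m) = -1/155 (v(m) = 1/(-155) = -1/155)
f = 52 (f = ((1 + 0*(-5))*(-13))*(-4) = ((1 + 0)*(-13))*(-4) = (1*(-13))*(-4) = -13*(-4) = 52)
1/((-192533 - f) + v(-922)) = 1/((-192533 - 1*52) - 1/155) = 1/((-192533 - 52) - 1/155) = 1/(-192585 - 1/155) = 1/(-29850676/155) = -155/29850676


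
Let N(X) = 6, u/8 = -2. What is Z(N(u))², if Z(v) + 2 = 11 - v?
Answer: 9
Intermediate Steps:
u = -16 (u = 8*(-2) = -16)
Z(v) = 9 - v (Z(v) = -2 + (11 - v) = 9 - v)
Z(N(u))² = (9 - 1*6)² = (9 - 6)² = 3² = 9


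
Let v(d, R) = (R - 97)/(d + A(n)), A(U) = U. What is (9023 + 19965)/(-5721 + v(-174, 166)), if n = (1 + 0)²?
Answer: -2507462/494901 ≈ -5.0666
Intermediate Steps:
n = 1 (n = 1² = 1)
v(d, R) = (-97 + R)/(1 + d) (v(d, R) = (R - 97)/(d + 1) = (-97 + R)/(1 + d))
(9023 + 19965)/(-5721 + v(-174, 166)) = (9023 + 19965)/(-5721 + (-97 + 166)/(1 - 174)) = 28988/(-5721 + 69/(-173)) = 28988/(-5721 - 1/173*69) = 28988/(-5721 - 69/173) = 28988/(-989802/173) = 28988*(-173/989802) = -2507462/494901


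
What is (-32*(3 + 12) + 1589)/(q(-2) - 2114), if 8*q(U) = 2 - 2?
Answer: -1109/2114 ≈ -0.52460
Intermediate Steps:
q(U) = 0 (q(U) = (2 - 2)/8 = (⅛)*0 = 0)
(-32*(3 + 12) + 1589)/(q(-2) - 2114) = (-32*(3 + 12) + 1589)/(0 - 2114) = (-32*15 + 1589)/(-2114) = (-480 + 1589)*(-1/2114) = 1109*(-1/2114) = -1109/2114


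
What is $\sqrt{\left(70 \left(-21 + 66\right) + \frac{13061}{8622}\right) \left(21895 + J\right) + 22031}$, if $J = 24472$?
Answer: $\frac{\sqrt{1207166999590702}}{2874} \approx 12089.0$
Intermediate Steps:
$\sqrt{\left(70 \left(-21 + 66\right) + \frac{13061}{8622}\right) \left(21895 + J\right) + 22031} = \sqrt{\left(70 \left(-21 + 66\right) + \frac{13061}{8622}\right) \left(21895 + 24472\right) + 22031} = \sqrt{\left(70 \cdot 45 + 13061 \cdot \frac{1}{8622}\right) 46367 + 22031} = \sqrt{\left(3150 + \frac{13061}{8622}\right) 46367 + 22031} = \sqrt{\frac{27172361}{8622} \cdot 46367 + 22031} = \sqrt{\frac{1259900862487}{8622} + 22031} = \sqrt{\frac{1260090813769}{8622}} = \frac{\sqrt{1207166999590702}}{2874}$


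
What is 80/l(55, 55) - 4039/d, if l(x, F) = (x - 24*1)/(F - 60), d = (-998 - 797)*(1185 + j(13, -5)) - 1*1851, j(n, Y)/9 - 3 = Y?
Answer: -838521191/64995096 ≈ -12.901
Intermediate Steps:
j(n, Y) = 27 + 9*Y
d = -2096616 (d = (-998 - 797)*(1185 + (27 + 9*(-5))) - 1*1851 = -1795*(1185 + (27 - 45)) - 1851 = -1795*(1185 - 18) - 1851 = -1795*1167 - 1851 = -2094765 - 1851 = -2096616)
l(x, F) = (-24 + x)/(-60 + F) (l(x, F) = (x - 24)/(-60 + F) = (-24 + x)/(-60 + F))
80/l(55, 55) - 4039/d = 80/(((-24 + 55)/(-60 + 55))) - 4039/(-2096616) = 80/((31/(-5))) - 4039*(-1/2096616) = 80/((-1/5*31)) + 4039/2096616 = 80/(-31/5) + 4039/2096616 = 80*(-5/31) + 4039/2096616 = -400/31 + 4039/2096616 = -838521191/64995096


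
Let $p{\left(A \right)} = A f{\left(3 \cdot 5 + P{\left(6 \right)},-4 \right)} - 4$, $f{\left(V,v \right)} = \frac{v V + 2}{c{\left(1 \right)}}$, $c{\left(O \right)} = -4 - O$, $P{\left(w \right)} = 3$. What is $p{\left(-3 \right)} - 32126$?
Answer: $-32172$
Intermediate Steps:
$f{\left(V,v \right)} = - \frac{2}{5} - \frac{V v}{5}$ ($f{\left(V,v \right)} = \frac{v V + 2}{-4 - 1} = \frac{V v + 2}{-4 - 1} = \frac{2 + V v}{-5} = \left(2 + V v\right) \left(- \frac{1}{5}\right) = - \frac{2}{5} - \frac{V v}{5}$)
$p{\left(A \right)} = -4 + 14 A$ ($p{\left(A \right)} = A \left(- \frac{2}{5} - \frac{1}{5} \left(3 \cdot 5 + 3\right) \left(-4\right)\right) - 4 = A \left(- \frac{2}{5} - \frac{1}{5} \left(15 + 3\right) \left(-4\right)\right) - 4 = A \left(- \frac{2}{5} - \frac{18}{5} \left(-4\right)\right) - 4 = A \left(- \frac{2}{5} + \frac{72}{5}\right) - 4 = A 14 - 4 = 14 A - 4 = -4 + 14 A$)
$p{\left(-3 \right)} - 32126 = \left(-4 + 14 \left(-3\right)\right) - 32126 = \left(-4 - 42\right) - 32126 = -46 - 32126 = -32172$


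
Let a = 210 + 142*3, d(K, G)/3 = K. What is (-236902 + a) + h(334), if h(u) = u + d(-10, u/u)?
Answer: -235962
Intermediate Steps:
d(K, G) = 3*K
a = 636 (a = 210 + 426 = 636)
h(u) = -30 + u (h(u) = u + 3*(-10) = u - 30 = -30 + u)
(-236902 + a) + h(334) = (-236902 + 636) + (-30 + 334) = -236266 + 304 = -235962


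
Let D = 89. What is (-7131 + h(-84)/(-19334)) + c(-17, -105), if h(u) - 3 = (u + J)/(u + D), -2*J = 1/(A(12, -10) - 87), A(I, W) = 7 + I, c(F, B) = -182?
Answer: -96144879177/13147120 ≈ -7313.0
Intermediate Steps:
J = 1/136 (J = -1/(2*((7 + 12) - 87)) = -1/(2*(19 - 87)) = -1/2/(-68) = -1/2*(-1/68) = 1/136 ≈ 0.0073529)
h(u) = 3 + (1/136 + u)/(89 + u) (h(u) = 3 + (u + 1/136)/(u + 89) = 3 + (1/136 + u)/(89 + u))
(-7131 + h(-84)/(-19334)) + c(-17, -105) = (-7131 + ((36313 + 544*(-84))/(136*(89 - 84)))/(-19334)) - 182 = (-7131 + ((1/136)*(36313 - 45696)/5)*(-1/19334)) - 182 = (-7131 + ((1/136)*(1/5)*(-9383))*(-1/19334)) - 182 = (-7131 - 9383/680*(-1/19334)) - 182 = (-7131 + 9383/13147120) - 182 = -93752103337/13147120 - 182 = -96144879177/13147120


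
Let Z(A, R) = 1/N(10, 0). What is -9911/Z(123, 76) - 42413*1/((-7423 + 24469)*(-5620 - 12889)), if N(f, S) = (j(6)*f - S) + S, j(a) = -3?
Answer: 1130228041651/3801258 ≈ 2.9733e+5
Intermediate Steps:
N(f, S) = -3*f (N(f, S) = (-3*f - S) + S = (-S - 3*f) + S = -3*f)
Z(A, R) = -1/30 (Z(A, R) = 1/(-3*10) = 1/(-30) = -1/30)
-9911/Z(123, 76) - 42413*1/((-7423 + 24469)*(-5620 - 12889)) = -9911/(-1/30) - 42413*1/((-7423 + 24469)*(-5620 - 12889)) = -9911*(-30) - 42413/(17046*(-18509)) = 297330 - 42413/(-315504414) = 297330 - 42413*(-1/315504414) = 297330 + 511/3801258 = 1130228041651/3801258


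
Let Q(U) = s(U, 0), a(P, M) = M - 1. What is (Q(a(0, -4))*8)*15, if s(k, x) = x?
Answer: 0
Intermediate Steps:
a(P, M) = -1 + M
Q(U) = 0
(Q(a(0, -4))*8)*15 = (0*8)*15 = 0*15 = 0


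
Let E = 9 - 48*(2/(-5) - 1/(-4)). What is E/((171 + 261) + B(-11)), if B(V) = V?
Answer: 81/2105 ≈ 0.038480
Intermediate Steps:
E = 81/5 (E = 9 - 48*(2*(-⅕) - 1*(-¼)) = 9 - 48*(-⅖ + ¼) = 9 - 48*(-3)/20 = 9 - 6*(-6/5) = 9 + 36/5 = 81/5 ≈ 16.200)
E/((171 + 261) + B(-11)) = 81/(5*((171 + 261) - 11)) = 81/(5*(432 - 11)) = (81/5)/421 = (81/5)*(1/421) = 81/2105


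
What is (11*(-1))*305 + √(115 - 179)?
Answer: -3355 + 8*I ≈ -3355.0 + 8.0*I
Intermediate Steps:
(11*(-1))*305 + √(115 - 179) = -11*305 + √(-64) = -3355 + 8*I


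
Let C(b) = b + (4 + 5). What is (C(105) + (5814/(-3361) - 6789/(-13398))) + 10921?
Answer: 165619484529/15010226 ≈ 11034.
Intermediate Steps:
C(b) = 9 + b (C(b) = b + 9 = 9 + b)
(C(105) + (5814/(-3361) - 6789/(-13398))) + 10921 = ((9 + 105) + (5814/(-3361) - 6789/(-13398))) + 10921 = (114 + (5814*(-1/3361) - 6789*(-1/13398))) + 10921 = (114 + (-5814/3361 + 2263/4466)) + 10921 = (114 - 18359381/15010226) + 10921 = 1692806383/15010226 + 10921 = 165619484529/15010226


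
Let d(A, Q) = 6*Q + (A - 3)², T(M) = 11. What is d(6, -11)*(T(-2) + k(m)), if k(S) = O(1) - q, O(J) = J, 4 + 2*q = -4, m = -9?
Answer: -912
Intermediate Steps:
q = -4 (q = -2 + (½)*(-4) = -2 - 2 = -4)
k(S) = 5 (k(S) = 1 - 1*(-4) = 1 + 4 = 5)
d(A, Q) = (-3 + A)² + 6*Q (d(A, Q) = 6*Q + (-3 + A)² = (-3 + A)² + 6*Q)
d(6, -11)*(T(-2) + k(m)) = ((-3 + 6)² + 6*(-11))*(11 + 5) = (3² - 66)*16 = (9 - 66)*16 = -57*16 = -912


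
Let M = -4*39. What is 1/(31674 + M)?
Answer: 1/31518 ≈ 3.1728e-5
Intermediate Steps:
M = -156
1/(31674 + M) = 1/(31674 - 156) = 1/31518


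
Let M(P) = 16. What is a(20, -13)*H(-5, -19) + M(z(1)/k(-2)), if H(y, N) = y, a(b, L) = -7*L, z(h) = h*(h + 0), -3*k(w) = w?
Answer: -439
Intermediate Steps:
k(w) = -w/3
z(h) = h**2 (z(h) = h*h = h**2)
a(20, -13)*H(-5, -19) + M(z(1)/k(-2)) = -7*(-13)*(-5) + 16 = 91*(-5) + 16 = -455 + 16 = -439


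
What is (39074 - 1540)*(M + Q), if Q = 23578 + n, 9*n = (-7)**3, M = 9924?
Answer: 11304302450/9 ≈ 1.2560e+9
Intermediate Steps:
n = -343/9 (n = (1/9)*(-7)**3 = (1/9)*(-343) = -343/9 ≈ -38.111)
Q = 211859/9 (Q = 23578 - 343/9 = 211859/9 ≈ 23540.)
(39074 - 1540)*(M + Q) = (39074 - 1540)*(9924 + 211859/9) = 37534*(301175/9) = 11304302450/9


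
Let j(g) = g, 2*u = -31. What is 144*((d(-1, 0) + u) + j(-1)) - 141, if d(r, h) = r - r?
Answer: -2517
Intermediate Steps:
u = -31/2 (u = (½)*(-31) = -31/2 ≈ -15.500)
d(r, h) = 0
144*((d(-1, 0) + u) + j(-1)) - 141 = 144*((0 - 31/2) - 1) - 141 = 144*(-31/2 - 1) - 141 = 144*(-33/2) - 141 = -2376 - 141 = -2517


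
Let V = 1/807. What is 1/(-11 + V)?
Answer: -807/8876 ≈ -0.090919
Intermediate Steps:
V = 1/807 ≈ 0.0012392
1/(-11 + V) = 1/(-11 + 1/807) = 1/(-8876/807) = -807/8876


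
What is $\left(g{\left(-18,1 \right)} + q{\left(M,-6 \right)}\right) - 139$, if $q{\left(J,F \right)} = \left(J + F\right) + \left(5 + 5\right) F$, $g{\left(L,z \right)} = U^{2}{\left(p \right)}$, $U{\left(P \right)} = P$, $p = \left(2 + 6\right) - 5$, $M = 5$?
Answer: $-191$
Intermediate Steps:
$p = 3$ ($p = 8 - 5 = 3$)
$g{\left(L,z \right)} = 9$ ($g{\left(L,z \right)} = 3^{2} = 9$)
$q{\left(J,F \right)} = J + 11 F$ ($q{\left(J,F \right)} = \left(F + J\right) + 10 F = J + 11 F$)
$\left(g{\left(-18,1 \right)} + q{\left(M,-6 \right)}\right) - 139 = \left(9 + \left(5 + 11 \left(-6\right)\right)\right) - 139 = \left(9 + \left(5 - 66\right)\right) - 139 = \left(9 - 61\right) - 139 = -52 - 139 = -191$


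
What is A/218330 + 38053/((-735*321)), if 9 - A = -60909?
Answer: 86636812/735881265 ≈ 0.11773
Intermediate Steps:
A = 60918 (A = 9 - 1*(-60909) = 9 + 60909 = 60918)
A/218330 + 38053/((-735*321)) = 60918/218330 + 38053/((-735*321)) = 60918*(1/218330) + 38053/(-235935) = 30459/109165 + 38053*(-1/235935) = 30459/109165 - 38053/235935 = 86636812/735881265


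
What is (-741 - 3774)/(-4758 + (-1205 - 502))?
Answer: 301/431 ≈ 0.69838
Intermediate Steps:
(-741 - 3774)/(-4758 + (-1205 - 502)) = -4515/(-4758 - 1707) = -4515/(-6465) = -4515*(-1/6465) = 301/431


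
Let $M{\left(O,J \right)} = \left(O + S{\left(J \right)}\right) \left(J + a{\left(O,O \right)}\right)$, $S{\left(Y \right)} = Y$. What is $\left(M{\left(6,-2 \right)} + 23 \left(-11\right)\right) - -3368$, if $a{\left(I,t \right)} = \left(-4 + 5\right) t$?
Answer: $3131$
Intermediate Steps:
$a{\left(I,t \right)} = t$ ($a{\left(I,t \right)} = 1 t = t$)
$M{\left(O,J \right)} = \left(J + O\right)^{2}$ ($M{\left(O,J \right)} = \left(O + J\right) \left(J + O\right) = \left(J + O\right) \left(J + O\right) = \left(J + O\right)^{2}$)
$\left(M{\left(6,-2 \right)} + 23 \left(-11\right)\right) - -3368 = \left(\left(\left(-2\right)^{2} + 6^{2} + 2 \left(-2\right) 6\right) + 23 \left(-11\right)\right) - -3368 = \left(\left(4 + 36 - 24\right) - 253\right) + 3368 = \left(16 - 253\right) + 3368 = -237 + 3368 = 3131$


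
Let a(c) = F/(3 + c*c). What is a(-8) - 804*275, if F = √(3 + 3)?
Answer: -221100 + √6/67 ≈ -2.2110e+5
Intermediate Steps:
F = √6 ≈ 2.4495
a(c) = √6/(3 + c²) (a(c) = √6/(3 + c*c) = √6/(3 + c²))
a(-8) - 804*275 = √6/(3 + (-8)²) - 804*275 = √6/(3 + 64) - 221100 = √6/67 - 221100 = -221100 + √6/67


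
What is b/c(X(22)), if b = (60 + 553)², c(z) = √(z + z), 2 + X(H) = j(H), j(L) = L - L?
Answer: -375769*I/2 ≈ -1.8788e+5*I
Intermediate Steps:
j(L) = 0
X(H) = -2 (X(H) = -2 + 0 = -2)
c(z) = √2*√z (c(z) = √(2*z) = √2*√z)
b = 375769 (b = 613² = 375769)
b/c(X(22)) = 375769/((√2*√(-2))) = 375769/((√2*(I*√2))) = 375769/((2*I)) = 375769*(-I/2) = -375769*I/2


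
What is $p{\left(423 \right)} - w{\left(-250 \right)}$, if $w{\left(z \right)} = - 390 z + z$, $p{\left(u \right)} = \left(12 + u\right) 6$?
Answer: $-94640$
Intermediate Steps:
$p{\left(u \right)} = 72 + 6 u$
$w{\left(z \right)} = - 389 z$
$p{\left(423 \right)} - w{\left(-250 \right)} = \left(72 + 6 \cdot 423\right) - \left(-389\right) \left(-250\right) = \left(72 + 2538\right) - 97250 = 2610 - 97250 = -94640$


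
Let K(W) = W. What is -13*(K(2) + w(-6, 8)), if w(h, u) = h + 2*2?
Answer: 0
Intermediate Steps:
w(h, u) = 4 + h (w(h, u) = h + 4 = 4 + h)
-13*(K(2) + w(-6, 8)) = -13*(2 + (4 - 6)) = -13*(2 - 2) = -13*0 = 0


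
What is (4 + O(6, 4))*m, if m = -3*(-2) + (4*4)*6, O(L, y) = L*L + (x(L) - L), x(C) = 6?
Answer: 4080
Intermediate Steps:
O(L, y) = 6 + L**2 - L (O(L, y) = L*L + (6 - L) = L**2 + (6 - L) = 6 + L**2 - L)
m = 102 (m = 6 + 16*6 = 6 + 96 = 102)
(4 + O(6, 4))*m = (4 + (6 + 6**2 - 1*6))*102 = (4 + (6 + 36 - 6))*102 = (4 + 36)*102 = 40*102 = 4080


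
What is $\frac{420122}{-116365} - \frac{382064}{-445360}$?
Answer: $- \frac{1783083207}{647803955} \approx -2.7525$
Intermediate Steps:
$\frac{420122}{-116365} - \frac{382064}{-445360} = 420122 \left(- \frac{1}{116365}\right) - - \frac{23879}{27835} = - \frac{420122}{116365} + \frac{23879}{27835} = - \frac{1783083207}{647803955}$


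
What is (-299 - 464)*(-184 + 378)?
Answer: -148022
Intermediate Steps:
(-299 - 464)*(-184 + 378) = -763*194 = -148022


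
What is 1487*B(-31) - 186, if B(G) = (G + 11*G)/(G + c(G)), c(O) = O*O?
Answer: -3904/5 ≈ -780.80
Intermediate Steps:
c(O) = O**2
B(G) = 12*G/(G + G**2) (B(G) = (G + 11*G)/(G + G**2) = (12*G)/(G + G**2) = 12*G/(G + G**2))
1487*B(-31) - 186 = 1487*(12/(1 - 31)) - 186 = 1487*(12/(-30)) - 186 = 1487*(12*(-1/30)) - 186 = 1487*(-2/5) - 186 = -2974/5 - 186 = -3904/5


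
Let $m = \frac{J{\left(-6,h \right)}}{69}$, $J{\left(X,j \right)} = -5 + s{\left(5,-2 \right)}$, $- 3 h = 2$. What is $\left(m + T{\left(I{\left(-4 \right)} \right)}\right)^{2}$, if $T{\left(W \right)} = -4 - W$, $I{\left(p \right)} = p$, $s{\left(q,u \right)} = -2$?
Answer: $\frac{49}{4761} \approx 0.010292$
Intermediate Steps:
$h = - \frac{2}{3}$ ($h = \left(- \frac{1}{3}\right) 2 = - \frac{2}{3} \approx -0.66667$)
$J{\left(X,j \right)} = -7$ ($J{\left(X,j \right)} = -5 - 2 = -7$)
$m = - \frac{7}{69} \approx -0.10145$
$\left(m + T{\left(I{\left(-4 \right)} \right)}\right)^{2} = \left(- \frac{7}{69} - 0\right)^{2} = \left(- \frac{7}{69} + \left(-4 + 4\right)\right)^{2} = \left(- \frac{7}{69} + 0\right)^{2} = \left(- \frac{7}{69}\right)^{2} = \frac{49}{4761}$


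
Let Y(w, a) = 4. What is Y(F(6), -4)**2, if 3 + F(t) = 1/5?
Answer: 16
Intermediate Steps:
F(t) = -14/5 (F(t) = -3 + 1/5 = -14/5)
Y(F(6), -4)**2 = 4**2 = 16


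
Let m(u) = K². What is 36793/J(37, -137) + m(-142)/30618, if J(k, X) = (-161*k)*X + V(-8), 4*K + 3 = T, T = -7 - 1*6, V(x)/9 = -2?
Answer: 569792765/12493537119 ≈ 0.045607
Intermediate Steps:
V(x) = -18 (V(x) = 9*(-2) = -18)
T = -13 (T = -7 - 6 = -13)
K = -4 (K = -¾ + (¼)*(-13) = -¾ - 13/4 = -4)
m(u) = 16 (m(u) = (-4)² = 16)
J(k, X) = -18 - 161*X*k (J(k, X) = (-161*k)*X - 18 = -161*X*k - 18 = -18 - 161*X*k)
36793/J(37, -137) + m(-142)/30618 = 36793/(-18 - 161*(-137)*37) + 16/30618 = 36793/(-18 + 816109) + 16*(1/30618) = 36793/816091 + 8/15309 = 569792765/12493537119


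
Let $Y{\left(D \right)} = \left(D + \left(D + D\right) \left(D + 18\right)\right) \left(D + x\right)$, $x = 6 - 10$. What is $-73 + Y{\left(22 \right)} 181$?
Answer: $5805683$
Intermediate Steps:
$x = -4$ ($x = 6 - 10 = -4$)
$Y{\left(D \right)} = \left(-4 + D\right) \left(D + 2 D \left(18 + D\right)\right)$ ($Y{\left(D \right)} = \left(D + \left(D + D\right) \left(D + 18\right)\right) \left(D - 4\right) = \left(D + 2 D \left(18 + D\right)\right) \left(-4 + D\right) = \left(-4 + D\right) \left(D + 2 D \left(18 + D\right)\right)$)
$-73 + Y{\left(22 \right)} 181 = -73 + 22 \left(-148 + 2 \cdot 22^{2} + 29 \cdot 22\right) 181 = -73 + 22 \left(-148 + 2 \cdot 484 + 638\right) 181 = -73 + 22 \left(-148 + 968 + 638\right) 181 = -73 + 22 \cdot 1458 \cdot 181 = -73 + 32076 \cdot 181 = -73 + 5805756 = 5805683$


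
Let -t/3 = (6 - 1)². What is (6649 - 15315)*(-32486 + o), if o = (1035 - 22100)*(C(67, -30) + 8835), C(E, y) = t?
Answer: 1599413304076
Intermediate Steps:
t = -75 (t = -3*(6 - 1)² = -3*5² = -3*25 = -75)
C(E, y) = -75
o = -184529400 (o = (1035 - 22100)*(-75 + 8835) = -21065*8760 = -184529400)
(6649 - 15315)*(-32486 + o) = (6649 - 15315)*(-32486 - 184529400) = -8666*(-184561886) = 1599413304076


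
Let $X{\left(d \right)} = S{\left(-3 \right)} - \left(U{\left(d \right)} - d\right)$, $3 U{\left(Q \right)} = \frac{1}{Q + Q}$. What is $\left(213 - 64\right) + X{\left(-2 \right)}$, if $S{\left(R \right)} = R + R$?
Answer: $\frac{1693}{12} \approx 141.08$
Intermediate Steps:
$U{\left(Q \right)} = \frac{1}{6 Q}$ ($U{\left(Q \right)} = \frac{1}{3 \left(Q + Q\right)} = \frac{1}{3 \cdot 2 Q} = \frac{\frac{1}{2} \frac{1}{Q}}{3} = \frac{1}{6 Q}$)
$S{\left(R \right)} = 2 R$
$X{\left(d \right)} = -6 + d - \frac{1}{6 d}$ ($X{\left(d \right)} = 2 \left(-3\right) - \left(\frac{1}{6 d} - d\right) = -6 - \left(- d + \frac{1}{6 d}\right) = -6 + \left(d - \frac{1}{6 d}\right) = -6 + d - \frac{1}{6 d}$)
$\left(213 - 64\right) + X{\left(-2 \right)} = \left(213 - 64\right) - \left(8 - \frac{1}{12}\right) = \left(213 - 64\right) - \frac{95}{12} = 149 - \frac{95}{12} = \frac{1693}{12}$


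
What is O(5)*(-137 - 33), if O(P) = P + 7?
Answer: -2040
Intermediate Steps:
O(P) = 7 + P
O(5)*(-137 - 33) = (7 + 5)*(-137 - 33) = 12*(-170) = -2040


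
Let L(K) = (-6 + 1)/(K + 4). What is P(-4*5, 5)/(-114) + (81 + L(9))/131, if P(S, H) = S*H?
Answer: 1106/741 ≈ 1.4926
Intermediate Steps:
L(K) = -5/(4 + K)
P(S, H) = H*S
P(-4*5, 5)/(-114) + (81 + L(9))/131 = (5*(-4*5))/(-114) + (81 - 5/(4 + 9))/131 = (5*(-20))*(-1/114) + (81 - 5/13)*(1/131) = -100*(-1/114) + (81 - 5*1/13)*(1/131) = 50/57 + (81 - 5/13)*(1/131) = 50/57 + (1048/13)*(1/131) = 50/57 + 8/13 = 1106/741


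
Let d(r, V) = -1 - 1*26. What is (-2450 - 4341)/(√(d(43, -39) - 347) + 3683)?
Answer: -25011253/13564863 + 6791*I*√374/13564863 ≈ -1.8438 + 0.0096818*I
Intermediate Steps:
d(r, V) = -27 (d(r, V) = -1 - 26 = -27)
(-2450 - 4341)/(√(d(43, -39) - 347) + 3683) = (-2450 - 4341)/(√(-27 - 347) + 3683) = -6791/(√(-374) + 3683) = -6791/(I*√374 + 3683) = -6791/(3683 + I*√374)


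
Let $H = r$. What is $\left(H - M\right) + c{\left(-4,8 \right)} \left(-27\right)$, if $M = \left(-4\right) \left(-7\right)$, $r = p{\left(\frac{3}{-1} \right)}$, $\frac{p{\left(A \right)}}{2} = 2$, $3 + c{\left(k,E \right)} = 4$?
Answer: $-51$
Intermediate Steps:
$c{\left(k,E \right)} = 1$ ($c{\left(k,E \right)} = -3 + 4 = 1$)
$p{\left(A \right)} = 4$ ($p{\left(A \right)} = 2 \cdot 2 = 4$)
$r = 4$
$H = 4$
$M = 28$
$\left(H - M\right) + c{\left(-4,8 \right)} \left(-27\right) = \left(4 - 28\right) + 1 \left(-27\right) = \left(4 - 28\right) - 27 = -24 - 27 = -51$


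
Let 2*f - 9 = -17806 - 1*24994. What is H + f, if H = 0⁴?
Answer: -42791/2 ≈ -21396.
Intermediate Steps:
H = 0
f = -42791/2 (f = 9/2 + (-17806 - 1*24994)/2 = 9/2 + (-17806 - 24994)/2 = 9/2 + (½)*(-42800) = 9/2 - 21400 = -42791/2 ≈ -21396.)
H + f = 0 - 42791/2 = -42791/2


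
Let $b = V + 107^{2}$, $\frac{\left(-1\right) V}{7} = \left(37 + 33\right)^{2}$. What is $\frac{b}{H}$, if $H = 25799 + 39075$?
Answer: $- \frac{22851}{64874} \approx -0.35224$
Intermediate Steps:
$V = -34300$ ($V = - 7 \left(37 + 33\right)^{2} = - 7 \cdot 70^{2} = \left(-7\right) 4900 = -34300$)
$H = 64874$
$b = -22851$ ($b = -34300 + 107^{2} = -34300 + 11449 = -22851$)
$\frac{b}{H} = - \frac{22851}{64874}$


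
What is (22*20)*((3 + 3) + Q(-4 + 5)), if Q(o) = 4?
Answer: 4400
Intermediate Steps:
(22*20)*((3 + 3) + Q(-4 + 5)) = (22*20)*((3 + 3) + 4) = 440*(6 + 4) = 440*10 = 4400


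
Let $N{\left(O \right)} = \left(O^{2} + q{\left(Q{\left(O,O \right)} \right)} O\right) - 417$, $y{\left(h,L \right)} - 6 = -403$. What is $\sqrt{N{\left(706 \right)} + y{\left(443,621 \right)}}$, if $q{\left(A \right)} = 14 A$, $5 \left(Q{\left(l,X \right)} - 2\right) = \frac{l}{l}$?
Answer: $\frac{\sqrt{12984170}}{5} \approx 720.67$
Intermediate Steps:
$Q{\left(l,X \right)} = \frac{11}{5}$ ($Q{\left(l,X \right)} = 2 + \frac{l \frac{1}{l}}{5} = 2 + \frac{1}{5} \cdot 1 = 2 + \frac{1}{5} = \frac{11}{5}$)
$y{\left(h,L \right)} = -397$ ($y{\left(h,L \right)} = 6 - 403 = -397$)
$N{\left(O \right)} = -417 + O^{2} + \frac{154 O}{5}$ ($N{\left(O \right)} = \left(O^{2} + 14 \cdot \frac{11}{5} O\right) - 417 = \left(O^{2} + \frac{154 O}{5}\right) - 417 = -417 + O^{2} + \frac{154 O}{5}$)
$\sqrt{N{\left(706 \right)} + y{\left(443,621 \right)}} = \sqrt{\left(-417 + 706^{2} + \frac{154}{5} \cdot 706\right) - 397} = \sqrt{\left(-417 + 498436 + \frac{108724}{5}\right) - 397} = \sqrt{\frac{2598819}{5} - 397} = \sqrt{\frac{2596834}{5}} = \frac{\sqrt{12984170}}{5}$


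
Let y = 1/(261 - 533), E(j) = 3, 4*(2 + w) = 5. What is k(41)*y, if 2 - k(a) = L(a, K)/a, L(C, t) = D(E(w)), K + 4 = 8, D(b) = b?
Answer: -79/11152 ≈ -0.0070839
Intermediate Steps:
w = -3/4 (w = -2 + (1/4)*5 = -2 + 5/4 = -3/4 ≈ -0.75000)
K = 4 (K = -4 + 8 = 4)
L(C, t) = 3
k(a) = 2 - 3/a
y = -1/272 (y = 1/(-272) = -1/272 ≈ -0.0036765)
k(41)*y = (2 - 3/41)*(-1/272) = (79/41)*(-1/272) = -79/11152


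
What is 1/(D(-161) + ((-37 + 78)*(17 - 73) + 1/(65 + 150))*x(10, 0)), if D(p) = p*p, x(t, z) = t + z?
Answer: 43/127325 ≈ 0.00033772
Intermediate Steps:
D(p) = p²
1/(D(-161) + ((-37 + 78)*(17 - 73) + 1/(65 + 150))*x(10, 0)) = 1/((-161)² + ((-37 + 78)*(17 - 73) + 1/(65 + 150))*(10 + 0)) = 1/(25921 + (41*(-56) + 1/215)*10) = 1/(25921 + (-2296 + 1/215)*10) = 1/(25921 - 493639/215*10) = 1/(25921 - 987278/43) = 1/(127325/43) = 43/127325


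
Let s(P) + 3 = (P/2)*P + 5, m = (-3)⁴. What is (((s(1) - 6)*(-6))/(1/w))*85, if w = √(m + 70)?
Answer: 1785*√151 ≈ 21934.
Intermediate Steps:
m = 81
s(P) = 2 + P²/2 (s(P) = -3 + ((P/2)*P + 5) = -3 + (P²/2 + 5) = -3 + (5 + P²/2) = 2 + P²/2)
w = √151 (w = √(81 + 70) = √151 ≈ 12.288)
(((s(1) - 6)*(-6))/(1/w))*85 = ((((2 + (½)*1²) - 6)*(-6))/(1/(√151)))*85 = ((((2 + (½)*1) - 6)*(-6))/((√151/151)))*85 = ((((2 + ½) - 6)*(-6))*√151)*85 = (((5/2 - 6)*(-6))*√151)*85 = ((-7/2*(-6))*√151)*85 = (21*√151)*85 = 1785*√151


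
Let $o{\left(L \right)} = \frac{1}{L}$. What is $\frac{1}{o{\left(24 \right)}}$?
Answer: $24$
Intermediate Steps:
$\frac{1}{o{\left(24 \right)}} = \frac{1}{\frac{1}{24}} = 24$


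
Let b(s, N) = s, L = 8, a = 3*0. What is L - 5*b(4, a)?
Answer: -12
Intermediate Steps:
a = 0
L - 5*b(4, a) = 8 - 5*4 = 8 - 20 = -12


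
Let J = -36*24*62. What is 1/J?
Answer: -1/53568 ≈ -1.8668e-5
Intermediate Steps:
J = -53568 (J = -864*62 = -53568)
1/J = 1/(-53568) = -1/53568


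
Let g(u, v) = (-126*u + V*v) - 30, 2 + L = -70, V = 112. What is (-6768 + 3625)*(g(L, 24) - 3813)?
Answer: -24883131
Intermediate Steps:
L = -72 (L = -2 - 70 = -72)
g(u, v) = -30 - 126*u + 112*v (g(u, v) = (-126*u + 112*v) - 30 = -30 - 126*u + 112*v)
(-6768 + 3625)*(g(L, 24) - 3813) = (-6768 + 3625)*((-30 - 126*(-72) + 112*24) - 3813) = -3143*((-30 + 9072 + 2688) - 3813) = -3143*(11730 - 3813) = -3143*7917 = -24883131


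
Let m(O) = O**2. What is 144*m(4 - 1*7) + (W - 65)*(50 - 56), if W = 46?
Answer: 1410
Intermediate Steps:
144*m(4 - 1*7) + (W - 65)*(50 - 56) = 144*(4 - 1*7)**2 + (46 - 65)*(50 - 56) = 144*(4 - 7)**2 - 19*(-6) = 144*(-3)**2 + 114 = 144*9 + 114 = 1296 + 114 = 1410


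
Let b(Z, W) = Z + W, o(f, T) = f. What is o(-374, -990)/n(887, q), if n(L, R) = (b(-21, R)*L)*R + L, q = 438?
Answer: -374/162007889 ≈ -2.3085e-6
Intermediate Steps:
b(Z, W) = W + Z
n(L, R) = L + L*R*(-21 + R) (n(L, R) = ((R - 21)*L)*R + L = ((-21 + R)*L)*R + L = (L*(-21 + R))*R + L = L*R*(-21 + R) + L = L + L*R*(-21 + R))
o(-374, -990)/n(887, q) = -374*1/(887*(1 + 438*(-21 + 438))) = -374*1/(887*(1 + 438*417)) = -374*1/(887*(1 + 182646)) = -374/(887*182647) = -374/162007889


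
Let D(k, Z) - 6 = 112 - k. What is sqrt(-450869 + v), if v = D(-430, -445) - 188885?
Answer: I*sqrt(639206) ≈ 799.5*I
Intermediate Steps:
D(k, Z) = 118 - k (D(k, Z) = 6 + (112 - k) = 118 - k)
v = -188337 (v = (118 - 1*(-430)) - 188885 = (118 + 430) - 188885 = 548 - 188885 = -188337)
sqrt(-450869 + v) = sqrt(-450869 - 188337) = sqrt(-639206) = I*sqrt(639206)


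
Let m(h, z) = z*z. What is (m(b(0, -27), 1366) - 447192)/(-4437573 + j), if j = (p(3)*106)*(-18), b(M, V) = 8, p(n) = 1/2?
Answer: -1418764/4438527 ≈ -0.31965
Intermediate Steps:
p(n) = 1/2
m(h, z) = z**2
j = -954 (j = ((1/2)*106)*(-18) = 53*(-18) = -954)
(m(b(0, -27), 1366) - 447192)/(-4437573 + j) = (1366**2 - 447192)/(-4437573 - 954) = (1865956 - 447192)/(-4438527) = 1418764*(-1/4438527) = -1418764/4438527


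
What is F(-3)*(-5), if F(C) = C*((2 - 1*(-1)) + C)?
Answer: 0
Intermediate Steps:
F(C) = C*(3 + C) (F(C) = C*((2 + 1) + C) = C*(3 + C))
F(-3)*(-5) = -3*(3 - 3)*(-5) = -3*0*(-5) = 0*(-5) = 0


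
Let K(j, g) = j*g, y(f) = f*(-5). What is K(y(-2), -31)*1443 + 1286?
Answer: -446044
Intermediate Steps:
y(f) = -5*f
K(j, g) = g*j
K(y(-2), -31)*1443 + 1286 = -(-155)*(-2)*1443 + 1286 = -31*10*1443 + 1286 = -310*1443 + 1286 = -447330 + 1286 = -446044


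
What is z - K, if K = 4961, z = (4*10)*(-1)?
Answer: -5001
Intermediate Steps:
z = -40 (z = 40*(-1) = -40)
z - K = -40 - 1*4961 = -40 - 4961 = -5001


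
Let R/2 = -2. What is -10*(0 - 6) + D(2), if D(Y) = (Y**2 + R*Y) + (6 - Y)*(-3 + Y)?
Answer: 52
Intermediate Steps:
R = -4 (R = 2*(-2) = -4)
D(Y) = Y**2 - 4*Y + (-3 + Y)*(6 - Y) (D(Y) = (Y**2 - 4*Y) + (6 - Y)*(-3 + Y) = (Y**2 - 4*Y) + (-3 + Y)*(6 - Y) = Y**2 - 4*Y + (-3 + Y)*(6 - Y))
-10*(0 - 6) + D(2) = -10*(0 - 6) + (-18 + 5*2) = -10*(-6) + (-18 + 10) = 60 - 8 = 52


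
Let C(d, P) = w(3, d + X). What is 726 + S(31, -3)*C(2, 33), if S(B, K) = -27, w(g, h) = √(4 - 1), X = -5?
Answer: 726 - 27*√3 ≈ 679.23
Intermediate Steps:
w(g, h) = √3
C(d, P) = √3
726 + S(31, -3)*C(2, 33) = 726 - 27*√3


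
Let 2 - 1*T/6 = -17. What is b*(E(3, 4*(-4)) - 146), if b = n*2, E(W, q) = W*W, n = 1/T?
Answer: -137/57 ≈ -2.4035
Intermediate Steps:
T = 114 (T = 12 - 6*(-17) = 12 + 102 = 114)
n = 1/114 ≈ 0.0087719
E(W, q) = W²
b = 1/57 (b = (1/114)*2 = 1/57 ≈ 0.017544)
b*(E(3, 4*(-4)) - 146) = (3² - 146)/57 = (9 - 146)/57 = (1/57)*(-137) = -137/57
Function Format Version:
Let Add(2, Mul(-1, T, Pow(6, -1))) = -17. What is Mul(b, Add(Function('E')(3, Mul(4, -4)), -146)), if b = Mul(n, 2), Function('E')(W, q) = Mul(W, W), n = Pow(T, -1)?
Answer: Rational(-137, 57) ≈ -2.4035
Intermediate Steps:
T = 114 (T = Add(12, Mul(-6, -17)) = Add(12, 102) = 114)
n = Rational(1, 114) (n = Pow(114, -1) = Rational(1, 114) ≈ 0.0087719)
Function('E')(W, q) = Pow(W, 2)
b = Rational(1, 57) (b = Mul(Rational(1, 114), 2) = Rational(1, 57) ≈ 0.017544)
Mul(b, Add(Function('E')(3, Mul(4, -4)), -146)) = Mul(Rational(1, 57), Add(Pow(3, 2), -146)) = Mul(Rational(1, 57), Add(9, -146)) = Mul(Rational(1, 57), -137) = Rational(-137, 57)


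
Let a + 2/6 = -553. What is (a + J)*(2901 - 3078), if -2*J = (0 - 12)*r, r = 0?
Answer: 97940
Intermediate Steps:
a = -1660/3 (a = -⅓ - 553 = -1660/3 ≈ -553.33)
J = 0 (J = -(0 - 12)*0/2 = -(-6)*0 = -½*0 = 0)
(a + J)*(2901 - 3078) = (-1660/3 + 0)*(2901 - 3078) = -1660/3*(-177) = 97940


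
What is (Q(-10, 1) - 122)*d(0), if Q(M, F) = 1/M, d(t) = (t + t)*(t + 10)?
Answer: 0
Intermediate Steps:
d(t) = 2*t*(10 + t) (d(t) = (2*t)*(10 + t) = 2*t*(10 + t))
(Q(-10, 1) - 122)*d(0) = (1/(-10) - 122)*(2*0*(10 + 0)) = (-⅒ - 122)*(2*0*10) = -1221/10*0 = 0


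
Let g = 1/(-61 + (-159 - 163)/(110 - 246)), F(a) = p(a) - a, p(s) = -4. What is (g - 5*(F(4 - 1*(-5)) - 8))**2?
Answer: 175198333489/15896169 ≈ 11021.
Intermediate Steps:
F(a) = -4 - a
g = -68/3987 (g = 1/(-61 - 322/(-136)) = 1/(-61 - 322*(-1/136)) = 1/(-61 + 161/68) = 1/(-3987/68) = -68/3987 ≈ -0.017055)
(g - 5*(F(4 - 1*(-5)) - 8))**2 = (-68/3987 - 5*((-4 - (4 - 1*(-5))) - 8))**2 = (-68/3987 - 5*((-4 - (4 + 5)) - 8))**2 = (-68/3987 - 5*((-4 - 1*9) - 8))**2 = (-68/3987 - 5*((-4 - 9) - 8))**2 = (-68/3987 - 5*(-13 - 8))**2 = (-68/3987 - 5*(-21))**2 = (-68/3987 + 105)**2 = (418567/3987)**2 = 175198333489/15896169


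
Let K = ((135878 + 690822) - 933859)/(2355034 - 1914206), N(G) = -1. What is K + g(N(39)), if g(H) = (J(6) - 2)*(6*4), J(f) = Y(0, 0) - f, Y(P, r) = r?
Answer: -84746135/440828 ≈ -192.24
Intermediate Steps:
J(f) = -f (J(f) = 0 - f = -f)
g(H) = -192 (g(H) = (-1*6 - 2)*(6*4) = (-6 - 2)*24 = -8*24 = -192)
K = -107159/440828 (K = (826700 - 933859)/440828 = -107159*1/440828 = -107159/440828 ≈ -0.24309)
K + g(N(39)) = -107159/440828 - 192 = -84746135/440828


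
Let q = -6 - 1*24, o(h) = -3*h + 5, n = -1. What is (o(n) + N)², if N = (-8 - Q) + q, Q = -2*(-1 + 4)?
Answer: 576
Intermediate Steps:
Q = -6 (Q = -2*3 = -6)
o(h) = 5 - 3*h
q = -30 (q = -6 - 24 = -30)
N = -32 (N = (-8 - 1*(-6)) - 30 = (-8 + 6) - 30 = -2 - 30 = -32)
(o(n) + N)² = ((5 - 3*(-1)) - 32)² = ((5 + 3) - 32)² = (8 - 32)² = (-24)² = 576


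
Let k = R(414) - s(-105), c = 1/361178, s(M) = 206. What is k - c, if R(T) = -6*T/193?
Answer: -15256881269/69707354 ≈ -218.87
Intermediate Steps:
R(T) = -6*T/193 (R(T) = -6*T*(1/193) = -6*T/193)
c = 1/361178 ≈ 2.7687e-6
k = -42242/193 (k = -6/193*414 - 1*206 = -2484/193 - 206 = -42242/193 ≈ -218.87)
k - c = -42242/193 - 1*1/361178 = -42242/193 - 1/361178 = -15256881269/69707354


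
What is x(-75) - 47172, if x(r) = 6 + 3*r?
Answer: -47391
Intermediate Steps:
x(-75) - 47172 = (6 + 3*(-75)) - 47172 = (6 - 225) - 47172 = -219 - 47172 = -47391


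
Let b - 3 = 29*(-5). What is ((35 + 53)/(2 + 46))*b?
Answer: -781/3 ≈ -260.33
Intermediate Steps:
b = -142 (b = 3 + 29*(-5) = 3 - 145 = -142)
((35 + 53)/(2 + 46))*b = ((35 + 53)/(2 + 46))*(-142) = (88/48)*(-142) = (88*(1/48))*(-142) = (11/6)*(-142) = -781/3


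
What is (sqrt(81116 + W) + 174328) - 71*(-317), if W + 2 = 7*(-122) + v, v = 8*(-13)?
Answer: 196835 + 2*sqrt(20039) ≈ 1.9712e+5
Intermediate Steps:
v = -104
W = -960 (W = -2 + (7*(-122) - 104) = -2 + (-854 - 104) = -2 - 958 = -960)
(sqrt(81116 + W) + 174328) - 71*(-317) = (sqrt(81116 - 960) + 174328) - 71*(-317) = (sqrt(80156) + 174328) + 22507 = (2*sqrt(20039) + 174328) + 22507 = (174328 + 2*sqrt(20039)) + 22507 = 196835 + 2*sqrt(20039)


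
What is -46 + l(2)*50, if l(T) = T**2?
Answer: 154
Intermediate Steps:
-46 + l(2)*50 = -46 + 2**2*50 = -46 + 4*50 = -46 + 200 = 154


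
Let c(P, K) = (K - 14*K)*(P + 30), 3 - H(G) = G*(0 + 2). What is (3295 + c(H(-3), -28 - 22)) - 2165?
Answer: 26480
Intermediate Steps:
H(G) = 3 - 2*G (H(G) = 3 - G*(0 + 2) = 3 - G*2 = 3 - 2*G)
c(P, K) = -13*K*(30 + P) (c(P, K) = (-13*K)*(30 + P) = -13*K*(30 + P))
(3295 + c(H(-3), -28 - 22)) - 2165 = (3295 - 13*(-28 - 22)*(30 + (3 - 2*(-3)))) - 2165 = (3295 - 13*(-50)*(30 + (3 + 6))) - 2165 = (3295 - 13*(-50)*(30 + 9)) - 2165 = (3295 - 13*(-50)*39) - 2165 = (3295 + 25350) - 2165 = 28645 - 2165 = 26480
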